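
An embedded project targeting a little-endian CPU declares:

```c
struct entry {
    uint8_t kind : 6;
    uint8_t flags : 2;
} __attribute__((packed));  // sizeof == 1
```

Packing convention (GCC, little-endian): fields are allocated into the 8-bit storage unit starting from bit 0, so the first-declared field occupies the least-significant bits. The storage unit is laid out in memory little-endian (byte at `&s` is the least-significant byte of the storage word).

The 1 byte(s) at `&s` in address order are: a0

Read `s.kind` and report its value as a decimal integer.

32

[0]=0xa0 (little-endian) → word 0xa0
kind [0+:6] = (word>>0) & 0x3f = 32  ←
flags [6+:2] = (word>>6) & 0x3 = 2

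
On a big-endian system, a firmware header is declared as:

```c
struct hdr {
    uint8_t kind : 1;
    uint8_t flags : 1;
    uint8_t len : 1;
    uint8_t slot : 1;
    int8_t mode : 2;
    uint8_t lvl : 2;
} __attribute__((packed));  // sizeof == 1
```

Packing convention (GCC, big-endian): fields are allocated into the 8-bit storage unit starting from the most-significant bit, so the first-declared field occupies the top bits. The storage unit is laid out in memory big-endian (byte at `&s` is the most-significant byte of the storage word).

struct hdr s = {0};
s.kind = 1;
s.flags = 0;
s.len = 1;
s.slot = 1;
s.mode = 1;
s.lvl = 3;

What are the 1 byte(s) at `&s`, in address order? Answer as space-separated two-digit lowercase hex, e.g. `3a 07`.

b7

kind:1 = 1 → 0x1 << 7 → word 0x80
flags:1 = 0 → 0x0 << 6 → word 0x80
len:1 = 1 → 0x1 << 5 → word 0xa0
slot:1 = 1 → 0x1 << 4 → word 0xb0
mode:2 = 1 → 0x1 << 2 → word 0xb4
lvl:2 = 3 → 0x3 << 0 → word 0xb7
word = 0xb7 → big-endian bytes:
  [0]=0xb7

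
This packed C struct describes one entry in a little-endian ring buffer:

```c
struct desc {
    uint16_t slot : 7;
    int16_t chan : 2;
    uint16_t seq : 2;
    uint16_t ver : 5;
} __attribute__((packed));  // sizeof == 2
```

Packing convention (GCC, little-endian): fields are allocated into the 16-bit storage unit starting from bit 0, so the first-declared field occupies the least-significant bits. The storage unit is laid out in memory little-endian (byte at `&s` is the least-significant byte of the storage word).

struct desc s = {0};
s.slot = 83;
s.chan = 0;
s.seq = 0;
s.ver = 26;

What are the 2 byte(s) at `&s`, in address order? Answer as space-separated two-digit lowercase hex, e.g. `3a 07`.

[0+:7] slot=83 & 0x7f = 0x53; word=0x0053
[7+:2] chan=0 & 0x3 = 0x0; word=0x0053
[9+:2] seq=0 & 0x3 = 0x0; word=0x0053
[11+:5] ver=26 & 0x1f = 0x1a; word=0xd053
word = 0xd053 → little-endian bytes:
  [0]=0x53  [1]=0xd0

53 d0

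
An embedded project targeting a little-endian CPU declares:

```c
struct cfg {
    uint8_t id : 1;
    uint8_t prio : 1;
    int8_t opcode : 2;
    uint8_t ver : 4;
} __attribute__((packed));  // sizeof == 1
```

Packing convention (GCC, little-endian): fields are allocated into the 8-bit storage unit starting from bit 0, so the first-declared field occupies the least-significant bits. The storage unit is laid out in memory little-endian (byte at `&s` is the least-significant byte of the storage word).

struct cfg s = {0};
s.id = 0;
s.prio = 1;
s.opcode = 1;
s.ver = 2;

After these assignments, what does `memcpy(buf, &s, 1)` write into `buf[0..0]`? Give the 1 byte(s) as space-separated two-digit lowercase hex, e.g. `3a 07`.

26

[0+:1] id=0 & 0x1 = 0x0; word=0x00
[1+:1] prio=1 & 0x1 = 0x1; word=0x02
[2+:2] opcode=1 & 0x3 = 0x1; word=0x06
[4+:4] ver=2 & 0xf = 0x2; word=0x26
word = 0x26 → little-endian bytes:
  [0]=0x26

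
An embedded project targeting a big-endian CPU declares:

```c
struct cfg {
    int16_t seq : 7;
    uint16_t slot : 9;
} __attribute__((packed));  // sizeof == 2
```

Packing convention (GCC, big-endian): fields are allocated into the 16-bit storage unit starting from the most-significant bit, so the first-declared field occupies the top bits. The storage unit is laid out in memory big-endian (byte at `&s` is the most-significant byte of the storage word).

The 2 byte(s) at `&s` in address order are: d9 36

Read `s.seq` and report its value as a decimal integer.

-20

[0]=0xd9 [1]=0x36 (big-endian) → word 0xd936
seq:7 @ bit 9 → (0xd936>>9)&0x7f = 0x6c  ←
slot:9 @ bit 0 → (0xd936>>0)&0x1ff = 0x136
seq signed 7b, MSB=1: 108 - 128 = -20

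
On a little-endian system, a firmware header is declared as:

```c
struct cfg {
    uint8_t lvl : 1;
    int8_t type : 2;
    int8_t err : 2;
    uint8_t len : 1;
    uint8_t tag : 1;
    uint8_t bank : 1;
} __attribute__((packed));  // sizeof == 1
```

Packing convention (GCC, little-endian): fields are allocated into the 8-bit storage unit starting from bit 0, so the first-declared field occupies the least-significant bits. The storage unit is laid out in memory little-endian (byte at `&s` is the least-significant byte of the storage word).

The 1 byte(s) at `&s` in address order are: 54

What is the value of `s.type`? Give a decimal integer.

-2

[0]=0x54 (little-endian) → word 0x54
lvl [0+:1] = (word>>0) & 0x1 = 0
type [1+:2] = (word>>1) & 0x3 = 2  ←
err [3+:2] = (word>>3) & 0x3 = 2
len [5+:1] = (word>>5) & 0x1 = 0
tag [6+:1] = (word>>6) & 0x1 = 1
bank [7+:1] = (word>>7) & 0x1 = 0
type signed 2b, MSB=1: 2 - 4 = -2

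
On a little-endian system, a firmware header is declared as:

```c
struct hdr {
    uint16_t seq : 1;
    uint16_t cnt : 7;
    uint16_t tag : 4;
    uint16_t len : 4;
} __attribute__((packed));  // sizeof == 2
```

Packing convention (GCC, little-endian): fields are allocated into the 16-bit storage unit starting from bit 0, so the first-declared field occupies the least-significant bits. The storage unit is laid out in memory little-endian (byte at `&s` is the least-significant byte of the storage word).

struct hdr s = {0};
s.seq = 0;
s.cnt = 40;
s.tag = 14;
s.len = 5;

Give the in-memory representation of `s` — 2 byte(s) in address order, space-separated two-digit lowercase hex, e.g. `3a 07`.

50 5e

seq (1b) val=0 bits=0x0 at bit 0: 0x0000
cnt (7b) val=40 bits=0x28 at bit 1: 0x0050
tag (4b) val=14 bits=0xe at bit 8: 0x0e50
len (4b) val=5 bits=0x5 at bit 12: 0x5e50
word = 0x5e50 → little-endian bytes:
  [0]=0x50  [1]=0x5e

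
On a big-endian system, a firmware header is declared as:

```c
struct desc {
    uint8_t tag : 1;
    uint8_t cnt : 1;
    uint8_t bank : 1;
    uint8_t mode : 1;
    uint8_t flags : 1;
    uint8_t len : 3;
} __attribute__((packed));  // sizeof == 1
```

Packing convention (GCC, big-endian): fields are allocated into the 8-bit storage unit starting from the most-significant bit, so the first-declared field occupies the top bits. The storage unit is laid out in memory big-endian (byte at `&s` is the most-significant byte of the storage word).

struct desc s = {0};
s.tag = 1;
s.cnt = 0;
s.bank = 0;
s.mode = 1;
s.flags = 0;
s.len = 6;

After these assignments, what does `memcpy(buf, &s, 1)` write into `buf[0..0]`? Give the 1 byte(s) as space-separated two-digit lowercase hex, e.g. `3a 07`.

tag:1 = 1 → 0x1 << 7 → word 0x80
cnt:1 = 0 → 0x0 << 6 → word 0x80
bank:1 = 0 → 0x0 << 5 → word 0x80
mode:1 = 1 → 0x1 << 4 → word 0x90
flags:1 = 0 → 0x0 << 3 → word 0x90
len:3 = 6 → 0x6 << 0 → word 0x96
word = 0x96 → big-endian bytes:
  [0]=0x96

96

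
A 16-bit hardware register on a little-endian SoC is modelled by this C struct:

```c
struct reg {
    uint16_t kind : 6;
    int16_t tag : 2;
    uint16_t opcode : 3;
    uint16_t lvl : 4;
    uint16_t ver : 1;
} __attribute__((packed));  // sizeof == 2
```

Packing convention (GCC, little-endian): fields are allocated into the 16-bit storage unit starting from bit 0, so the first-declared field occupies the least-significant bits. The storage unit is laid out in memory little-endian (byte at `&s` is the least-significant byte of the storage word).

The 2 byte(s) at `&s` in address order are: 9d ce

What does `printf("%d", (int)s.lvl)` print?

[0]=0x9d [1]=0xce (little-endian) → word 0xce9d
kind:6 @ bit 0 → (0xce9d>>0)&0x3f = 0x1d
tag:2 @ bit 6 → (0xce9d>>6)&0x3 = 0x2
opcode:3 @ bit 8 → (0xce9d>>8)&0x7 = 0x6
lvl:4 @ bit 11 → (0xce9d>>11)&0xf = 0x9  ←
ver:1 @ bit 15 → (0xce9d>>15)&0x1 = 0x1

9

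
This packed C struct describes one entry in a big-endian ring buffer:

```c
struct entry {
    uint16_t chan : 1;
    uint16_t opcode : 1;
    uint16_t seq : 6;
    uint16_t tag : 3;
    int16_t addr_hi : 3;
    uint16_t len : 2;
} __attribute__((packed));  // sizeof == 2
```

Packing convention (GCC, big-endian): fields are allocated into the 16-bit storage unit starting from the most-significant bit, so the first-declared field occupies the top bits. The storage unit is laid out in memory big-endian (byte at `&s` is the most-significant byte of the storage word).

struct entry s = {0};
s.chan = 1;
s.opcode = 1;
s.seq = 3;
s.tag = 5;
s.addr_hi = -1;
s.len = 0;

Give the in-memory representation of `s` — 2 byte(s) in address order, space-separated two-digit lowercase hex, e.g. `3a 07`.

[15+:1] chan=1 & 0x1 = 0x1; word=0x8000
[14+:1] opcode=1 & 0x1 = 0x1; word=0xc000
[8+:6] seq=3 & 0x3f = 0x3; word=0xc300
[5+:3] tag=5 & 0x7 = 0x5; word=0xc3a0
[2+:3] addr_hi=-1 & 0x7 = 0x7; word=0xc3bc
[0+:2] len=0 & 0x3 = 0x0; word=0xc3bc
word = 0xc3bc → big-endian bytes:
  [0]=0xc3  [1]=0xbc

c3 bc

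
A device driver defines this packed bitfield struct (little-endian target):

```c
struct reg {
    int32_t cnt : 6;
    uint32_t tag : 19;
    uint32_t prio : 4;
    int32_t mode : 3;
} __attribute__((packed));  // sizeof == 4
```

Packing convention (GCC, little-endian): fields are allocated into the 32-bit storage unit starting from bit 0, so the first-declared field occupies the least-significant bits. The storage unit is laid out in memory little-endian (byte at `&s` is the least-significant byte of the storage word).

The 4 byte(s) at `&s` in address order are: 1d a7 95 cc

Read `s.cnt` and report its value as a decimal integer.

[0]=0x1d [1]=0xa7 [2]=0x95 [3]=0xcc (little-endian) → word 0xcc95a71d
cnt:6 @ bit 0 → (0xcc95a71d>>0)&0x3f = 0x1d  ←
tag:19 @ bit 6 → (0xcc95a71d>>6)&0x7ffff = 0x2569c
prio:4 @ bit 25 → (0xcc95a71d>>25)&0xf = 0x6
mode:3 @ bit 29 → (0xcc95a71d>>29)&0x7 = 0x6
cnt signed 6b, MSB=0: value = 29

29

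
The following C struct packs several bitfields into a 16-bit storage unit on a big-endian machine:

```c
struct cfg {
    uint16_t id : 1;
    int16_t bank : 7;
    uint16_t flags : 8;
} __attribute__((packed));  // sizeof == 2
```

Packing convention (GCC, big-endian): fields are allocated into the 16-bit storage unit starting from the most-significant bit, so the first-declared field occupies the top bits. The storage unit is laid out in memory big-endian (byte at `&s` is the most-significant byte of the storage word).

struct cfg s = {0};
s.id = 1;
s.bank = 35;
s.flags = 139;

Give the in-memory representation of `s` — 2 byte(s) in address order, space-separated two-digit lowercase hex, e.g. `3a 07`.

id (1b) val=1 bits=0x1 at bit 15: 0x8000
bank (7b) val=35 bits=0x23 at bit 8: 0xa300
flags (8b) val=139 bits=0x8b at bit 0: 0xa38b
word = 0xa38b → big-endian bytes:
  [0]=0xa3  [1]=0x8b

a3 8b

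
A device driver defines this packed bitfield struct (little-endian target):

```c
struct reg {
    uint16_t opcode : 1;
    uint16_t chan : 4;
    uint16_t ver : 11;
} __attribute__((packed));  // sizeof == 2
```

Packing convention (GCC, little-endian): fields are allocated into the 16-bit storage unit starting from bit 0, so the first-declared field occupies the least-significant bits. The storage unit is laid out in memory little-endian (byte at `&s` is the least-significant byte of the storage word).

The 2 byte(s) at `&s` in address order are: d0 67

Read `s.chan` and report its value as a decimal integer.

8

[0]=0xd0 [1]=0x67 (little-endian) → word 0x67d0
opcode [0+:1] = (word>>0) & 0x1 = 0
chan [1+:4] = (word>>1) & 0xf = 8  ←
ver [5+:11] = (word>>5) & 0x7ff = 830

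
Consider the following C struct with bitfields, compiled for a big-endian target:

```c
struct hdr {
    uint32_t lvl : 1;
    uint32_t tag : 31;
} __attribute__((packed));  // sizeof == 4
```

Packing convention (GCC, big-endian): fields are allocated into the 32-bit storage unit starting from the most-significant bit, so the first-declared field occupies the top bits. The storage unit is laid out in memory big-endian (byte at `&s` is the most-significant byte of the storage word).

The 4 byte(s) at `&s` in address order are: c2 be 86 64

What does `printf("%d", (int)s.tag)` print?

1119782500

[0]=0xc2 [1]=0xbe [2]=0x86 [3]=0x64 (big-endian) → word 0xc2be8664
lvl:1 @ bit 31 → (0xc2be8664>>31)&0x1 = 0x1
tag:31 @ bit 0 → (0xc2be8664>>0)&0x7fffffff = 0x42be8664  ←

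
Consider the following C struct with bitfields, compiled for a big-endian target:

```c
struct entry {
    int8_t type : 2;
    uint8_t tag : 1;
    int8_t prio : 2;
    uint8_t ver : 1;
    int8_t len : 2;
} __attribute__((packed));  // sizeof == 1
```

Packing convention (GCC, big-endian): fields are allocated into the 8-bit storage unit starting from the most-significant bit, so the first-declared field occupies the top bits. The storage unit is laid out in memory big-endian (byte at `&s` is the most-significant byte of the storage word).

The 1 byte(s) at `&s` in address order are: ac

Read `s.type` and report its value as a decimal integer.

-2

[0]=0xac (big-endian) → word 0xac
type [6+:2] = (word>>6) & 0x3 = 2  ←
tag [5+:1] = (word>>5) & 0x1 = 1
prio [3+:2] = (word>>3) & 0x3 = 1
ver [2+:1] = (word>>2) & 0x1 = 1
len [0+:2] = (word>>0) & 0x3 = 0
type signed 2b, MSB=1: 2 - 4 = -2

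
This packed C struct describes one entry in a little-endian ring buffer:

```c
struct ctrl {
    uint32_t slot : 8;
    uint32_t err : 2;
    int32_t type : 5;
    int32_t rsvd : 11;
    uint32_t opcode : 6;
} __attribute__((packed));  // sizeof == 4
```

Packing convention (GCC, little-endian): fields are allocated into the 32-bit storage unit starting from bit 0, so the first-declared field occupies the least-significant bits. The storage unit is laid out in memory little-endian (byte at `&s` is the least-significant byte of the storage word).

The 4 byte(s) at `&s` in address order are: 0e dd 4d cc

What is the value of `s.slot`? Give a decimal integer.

[0]=0x0e [1]=0xdd [2]=0x4d [3]=0xcc (little-endian) → word 0xcc4ddd0e
slot [0+:8] = (word>>0) & 0xff = 14  ←
err [8+:2] = (word>>8) & 0x3 = 1
type [10+:5] = (word>>10) & 0x1f = 23
rsvd [15+:11] = (word>>15) & 0x7ff = 155
opcode [26+:6] = (word>>26) & 0x3f = 51

14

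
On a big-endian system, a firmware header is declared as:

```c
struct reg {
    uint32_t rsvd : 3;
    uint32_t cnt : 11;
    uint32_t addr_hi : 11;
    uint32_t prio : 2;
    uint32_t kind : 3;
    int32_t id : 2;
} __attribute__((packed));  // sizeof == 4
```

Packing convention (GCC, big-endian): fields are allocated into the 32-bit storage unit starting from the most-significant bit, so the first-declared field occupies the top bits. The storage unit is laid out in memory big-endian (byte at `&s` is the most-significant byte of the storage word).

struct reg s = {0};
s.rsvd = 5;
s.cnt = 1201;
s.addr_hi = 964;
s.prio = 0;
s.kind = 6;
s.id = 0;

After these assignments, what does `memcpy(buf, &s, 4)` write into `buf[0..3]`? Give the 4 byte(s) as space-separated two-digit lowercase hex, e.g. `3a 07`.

rsvd (3b) val=5 bits=0x5 at bit 29: 0xa0000000
cnt (11b) val=1201 bits=0x4b1 at bit 18: 0xb2c40000
addr_hi (11b) val=964 bits=0x3c4 at bit 7: 0xb2c5e200
prio (2b) val=0 bits=0x0 at bit 5: 0xb2c5e200
kind (3b) val=6 bits=0x6 at bit 2: 0xb2c5e218
id (2b) val=0 bits=0x0 at bit 0: 0xb2c5e218
word = 0xb2c5e218 → big-endian bytes:
  [0]=0xb2  [1]=0xc5  [2]=0xe2  [3]=0x18

b2 c5 e2 18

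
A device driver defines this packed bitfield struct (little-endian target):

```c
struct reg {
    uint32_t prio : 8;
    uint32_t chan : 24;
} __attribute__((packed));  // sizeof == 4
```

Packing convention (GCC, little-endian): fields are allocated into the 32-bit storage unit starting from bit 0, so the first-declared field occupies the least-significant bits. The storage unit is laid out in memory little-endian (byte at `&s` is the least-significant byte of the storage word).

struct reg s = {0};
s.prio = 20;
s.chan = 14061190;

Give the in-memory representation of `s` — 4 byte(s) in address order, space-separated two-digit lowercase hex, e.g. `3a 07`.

prio (8b) val=20 bits=0x14 at bit 0: 0x00000014
chan (24b) val=14061190 bits=0xd68e86 at bit 8: 0xd68e8614
word = 0xd68e8614 → little-endian bytes:
  [0]=0x14  [1]=0x86  [2]=0x8e  [3]=0xd6

14 86 8e d6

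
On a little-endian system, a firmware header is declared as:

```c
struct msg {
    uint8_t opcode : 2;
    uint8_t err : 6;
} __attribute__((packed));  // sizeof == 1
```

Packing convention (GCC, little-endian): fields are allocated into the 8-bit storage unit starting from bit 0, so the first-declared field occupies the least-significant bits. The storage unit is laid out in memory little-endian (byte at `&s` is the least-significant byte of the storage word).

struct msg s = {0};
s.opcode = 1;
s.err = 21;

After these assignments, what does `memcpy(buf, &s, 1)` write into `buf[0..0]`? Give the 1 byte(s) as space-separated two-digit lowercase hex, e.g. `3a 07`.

opcode (2b) val=1 bits=0x1 at bit 0: 0x01
err (6b) val=21 bits=0x15 at bit 2: 0x55
word = 0x55 → little-endian bytes:
  [0]=0x55

55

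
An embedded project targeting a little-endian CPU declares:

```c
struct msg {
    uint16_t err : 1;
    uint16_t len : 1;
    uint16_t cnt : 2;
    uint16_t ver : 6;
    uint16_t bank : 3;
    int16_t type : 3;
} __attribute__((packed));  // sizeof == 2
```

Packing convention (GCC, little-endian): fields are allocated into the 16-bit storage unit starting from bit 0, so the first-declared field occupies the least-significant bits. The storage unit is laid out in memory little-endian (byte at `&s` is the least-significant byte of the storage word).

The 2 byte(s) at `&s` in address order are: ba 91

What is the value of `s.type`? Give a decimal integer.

-4

[0]=0xba [1]=0x91 (little-endian) → word 0x91ba
err [0+:1] = (word>>0) & 0x1 = 0
len [1+:1] = (word>>1) & 0x1 = 1
cnt [2+:2] = (word>>2) & 0x3 = 2
ver [4+:6] = (word>>4) & 0x3f = 27
bank [10+:3] = (word>>10) & 0x7 = 4
type [13+:3] = (word>>13) & 0x7 = 4  ←
type signed 3b, MSB=1: 4 - 8 = -4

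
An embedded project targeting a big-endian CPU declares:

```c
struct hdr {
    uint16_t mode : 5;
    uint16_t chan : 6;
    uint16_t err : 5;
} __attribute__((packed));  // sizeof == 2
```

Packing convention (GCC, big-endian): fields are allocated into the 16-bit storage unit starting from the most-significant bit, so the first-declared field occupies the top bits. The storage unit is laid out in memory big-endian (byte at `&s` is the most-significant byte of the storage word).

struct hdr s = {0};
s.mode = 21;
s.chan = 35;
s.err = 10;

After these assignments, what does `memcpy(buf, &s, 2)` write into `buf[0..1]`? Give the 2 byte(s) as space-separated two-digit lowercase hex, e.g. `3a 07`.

ac 6a

[11+:5] mode=21 & 0x1f = 0x15; word=0xa800
[5+:6] chan=35 & 0x3f = 0x23; word=0xac60
[0+:5] err=10 & 0x1f = 0xa; word=0xac6a
word = 0xac6a → big-endian bytes:
  [0]=0xac  [1]=0x6a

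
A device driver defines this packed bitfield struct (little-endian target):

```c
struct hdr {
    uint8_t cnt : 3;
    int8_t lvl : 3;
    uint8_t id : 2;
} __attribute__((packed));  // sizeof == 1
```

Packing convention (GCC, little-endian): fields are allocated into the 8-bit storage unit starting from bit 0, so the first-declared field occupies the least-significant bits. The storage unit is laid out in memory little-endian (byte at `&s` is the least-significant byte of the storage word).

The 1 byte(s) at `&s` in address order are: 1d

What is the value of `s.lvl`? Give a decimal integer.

[0]=0x1d (little-endian) → word 0x1d
cnt:3 @ bit 0 → (0x1d>>0)&0x7 = 0x5
lvl:3 @ bit 3 → (0x1d>>3)&0x7 = 0x3  ←
id:2 @ bit 6 → (0x1d>>6)&0x3 = 0x0
lvl signed 3b, MSB=0: value = 3

3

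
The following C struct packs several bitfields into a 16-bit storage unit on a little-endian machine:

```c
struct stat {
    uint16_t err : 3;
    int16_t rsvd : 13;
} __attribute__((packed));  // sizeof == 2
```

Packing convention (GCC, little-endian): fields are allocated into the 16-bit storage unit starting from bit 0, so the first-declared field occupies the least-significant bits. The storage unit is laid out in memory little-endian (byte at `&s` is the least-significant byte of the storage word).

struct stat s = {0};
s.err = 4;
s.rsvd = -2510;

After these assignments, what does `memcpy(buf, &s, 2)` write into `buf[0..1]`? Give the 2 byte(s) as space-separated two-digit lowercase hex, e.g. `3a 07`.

94 b1

err:3 = 4 → 0x4 << 0 → word 0x0004
rsvd:13 = -2510 → 0x1632 << 3 → word 0xb194
word = 0xb194 → little-endian bytes:
  [0]=0x94  [1]=0xb1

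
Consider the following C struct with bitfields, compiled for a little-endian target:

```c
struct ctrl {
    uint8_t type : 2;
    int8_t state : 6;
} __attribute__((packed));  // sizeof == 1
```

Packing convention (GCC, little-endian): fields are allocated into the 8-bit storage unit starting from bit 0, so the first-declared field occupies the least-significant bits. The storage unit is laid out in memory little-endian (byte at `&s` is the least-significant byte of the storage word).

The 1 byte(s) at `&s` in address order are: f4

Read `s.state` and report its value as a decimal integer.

[0]=0xf4 (little-endian) → word 0xf4
type:2 @ bit 0 → (0xf4>>0)&0x3 = 0x0
state:6 @ bit 2 → (0xf4>>2)&0x3f = 0x3d  ←
state signed 6b, MSB=1: 61 - 64 = -3

-3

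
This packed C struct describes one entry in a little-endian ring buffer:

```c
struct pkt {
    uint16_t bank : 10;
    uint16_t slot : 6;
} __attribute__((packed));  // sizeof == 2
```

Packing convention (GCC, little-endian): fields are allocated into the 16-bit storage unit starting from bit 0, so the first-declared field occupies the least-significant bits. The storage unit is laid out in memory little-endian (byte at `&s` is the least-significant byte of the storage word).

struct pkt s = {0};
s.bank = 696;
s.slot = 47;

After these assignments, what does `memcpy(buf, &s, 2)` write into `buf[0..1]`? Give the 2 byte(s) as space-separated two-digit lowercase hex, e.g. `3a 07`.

b8 be

bank:10 = 696 → 0x2b8 << 0 → word 0x02b8
slot:6 = 47 → 0x2f << 10 → word 0xbeb8
word = 0xbeb8 → little-endian bytes:
  [0]=0xb8  [1]=0xbe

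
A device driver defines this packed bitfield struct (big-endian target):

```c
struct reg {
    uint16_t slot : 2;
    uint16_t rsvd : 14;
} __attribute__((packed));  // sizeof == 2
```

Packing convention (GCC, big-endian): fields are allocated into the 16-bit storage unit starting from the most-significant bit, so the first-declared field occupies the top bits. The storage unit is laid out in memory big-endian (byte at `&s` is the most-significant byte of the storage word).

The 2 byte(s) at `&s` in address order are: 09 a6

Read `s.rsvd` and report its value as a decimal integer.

2470

[0]=0x09 [1]=0xa6 (big-endian) → word 0x09a6
slot [14+:2] = (word>>14) & 0x3 = 0
rsvd [0+:14] = (word>>0) & 0x3fff = 2470  ←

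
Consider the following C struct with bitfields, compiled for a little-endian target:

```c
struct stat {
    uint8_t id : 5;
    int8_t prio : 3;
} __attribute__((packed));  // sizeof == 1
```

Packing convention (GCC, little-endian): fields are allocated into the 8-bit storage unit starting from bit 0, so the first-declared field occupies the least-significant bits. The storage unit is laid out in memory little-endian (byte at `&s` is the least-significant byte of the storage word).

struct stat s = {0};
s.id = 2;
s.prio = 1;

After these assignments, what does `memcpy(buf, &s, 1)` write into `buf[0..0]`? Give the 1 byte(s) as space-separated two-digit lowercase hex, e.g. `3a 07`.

id (5b) val=2 bits=0x2 at bit 0: 0x02
prio (3b) val=1 bits=0x1 at bit 5: 0x22
word = 0x22 → little-endian bytes:
  [0]=0x22

22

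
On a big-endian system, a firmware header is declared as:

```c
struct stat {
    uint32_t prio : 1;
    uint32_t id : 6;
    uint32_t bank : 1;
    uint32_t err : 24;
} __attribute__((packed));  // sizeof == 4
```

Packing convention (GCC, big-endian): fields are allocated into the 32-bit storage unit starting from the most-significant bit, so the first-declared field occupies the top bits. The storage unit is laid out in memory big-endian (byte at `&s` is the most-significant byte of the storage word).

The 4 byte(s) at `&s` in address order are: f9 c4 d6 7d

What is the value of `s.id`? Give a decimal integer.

[0]=0xf9 [1]=0xc4 [2]=0xd6 [3]=0x7d (big-endian) → word 0xf9c4d67d
prio [31+:1] = (word>>31) & 0x1 = 1
id [25+:6] = (word>>25) & 0x3f = 60  ←
bank [24+:1] = (word>>24) & 0x1 = 1
err [0+:24] = (word>>0) & 0xffffff = 12899965

60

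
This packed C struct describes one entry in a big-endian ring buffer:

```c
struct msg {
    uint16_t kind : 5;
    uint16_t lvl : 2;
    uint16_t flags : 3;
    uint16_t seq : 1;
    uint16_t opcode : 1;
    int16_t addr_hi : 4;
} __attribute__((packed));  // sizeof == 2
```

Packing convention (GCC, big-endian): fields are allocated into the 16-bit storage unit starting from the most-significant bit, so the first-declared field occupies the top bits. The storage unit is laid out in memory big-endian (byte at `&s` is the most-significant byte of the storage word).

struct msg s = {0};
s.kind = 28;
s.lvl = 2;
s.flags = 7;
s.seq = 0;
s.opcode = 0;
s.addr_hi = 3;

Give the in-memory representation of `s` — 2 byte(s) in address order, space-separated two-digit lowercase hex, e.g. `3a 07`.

e5 c3

kind (5b) val=28 bits=0x1c at bit 11: 0xe000
lvl (2b) val=2 bits=0x2 at bit 9: 0xe400
flags (3b) val=7 bits=0x7 at bit 6: 0xe5c0
seq (1b) val=0 bits=0x0 at bit 5: 0xe5c0
opcode (1b) val=0 bits=0x0 at bit 4: 0xe5c0
addr_hi (4b) val=3 bits=0x3 at bit 0: 0xe5c3
word = 0xe5c3 → big-endian bytes:
  [0]=0xe5  [1]=0xc3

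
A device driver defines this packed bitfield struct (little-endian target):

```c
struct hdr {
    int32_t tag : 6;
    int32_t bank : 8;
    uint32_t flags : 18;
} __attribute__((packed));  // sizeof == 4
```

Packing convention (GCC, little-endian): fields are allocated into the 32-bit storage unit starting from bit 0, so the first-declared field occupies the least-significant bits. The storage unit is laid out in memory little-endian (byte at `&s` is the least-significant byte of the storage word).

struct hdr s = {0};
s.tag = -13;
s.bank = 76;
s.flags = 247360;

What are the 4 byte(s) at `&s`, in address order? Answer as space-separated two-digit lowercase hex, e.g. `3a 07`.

[0+:6] tag=-13 & 0x3f = 0x33; word=0x00000033
[6+:8] bank=76 & 0xff = 0x4c; word=0x00001333
[14+:18] flags=247360 & 0x3ffff = 0x3c640; word=0xf1901333
word = 0xf1901333 → little-endian bytes:
  [0]=0x33  [1]=0x13  [2]=0x90  [3]=0xf1

33 13 90 f1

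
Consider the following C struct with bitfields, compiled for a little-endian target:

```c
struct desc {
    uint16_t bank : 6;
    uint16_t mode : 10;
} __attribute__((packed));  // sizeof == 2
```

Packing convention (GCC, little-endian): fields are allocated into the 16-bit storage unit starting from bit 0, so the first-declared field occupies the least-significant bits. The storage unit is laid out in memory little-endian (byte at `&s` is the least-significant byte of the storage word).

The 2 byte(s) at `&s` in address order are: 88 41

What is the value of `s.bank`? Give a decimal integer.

[0]=0x88 [1]=0x41 (little-endian) → word 0x4188
bank:6 @ bit 0 → (0x4188>>0)&0x3f = 0x8  ←
mode:10 @ bit 6 → (0x4188>>6)&0x3ff = 0x106

8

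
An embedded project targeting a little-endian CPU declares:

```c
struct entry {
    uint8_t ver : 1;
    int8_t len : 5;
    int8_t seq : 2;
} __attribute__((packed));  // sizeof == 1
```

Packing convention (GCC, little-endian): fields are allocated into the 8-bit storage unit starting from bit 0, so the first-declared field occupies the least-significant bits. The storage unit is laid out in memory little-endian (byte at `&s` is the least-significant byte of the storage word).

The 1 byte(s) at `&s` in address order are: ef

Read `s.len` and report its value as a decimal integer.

-9

[0]=0xef (little-endian) → word 0xef
ver:1 @ bit 0 → (0xef>>0)&0x1 = 0x1
len:5 @ bit 1 → (0xef>>1)&0x1f = 0x17  ←
seq:2 @ bit 6 → (0xef>>6)&0x3 = 0x3
len signed 5b, MSB=1: 23 - 32 = -9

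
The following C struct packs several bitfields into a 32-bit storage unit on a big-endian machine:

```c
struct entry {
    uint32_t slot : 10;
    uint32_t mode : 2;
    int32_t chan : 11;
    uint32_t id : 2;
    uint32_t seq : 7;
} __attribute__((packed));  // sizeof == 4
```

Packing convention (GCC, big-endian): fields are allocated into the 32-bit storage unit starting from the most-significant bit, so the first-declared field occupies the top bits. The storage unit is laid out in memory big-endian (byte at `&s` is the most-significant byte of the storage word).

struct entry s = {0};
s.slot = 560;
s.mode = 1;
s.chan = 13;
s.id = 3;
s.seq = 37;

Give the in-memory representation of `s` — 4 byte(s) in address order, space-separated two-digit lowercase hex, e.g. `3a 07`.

slot:10 = 560 → 0x230 << 22 → word 0x8c000000
mode:2 = 1 → 0x1 << 20 → word 0x8c100000
chan:11 = 13 → 0xd << 9 → word 0x8c101a00
id:2 = 3 → 0x3 << 7 → word 0x8c101b80
seq:7 = 37 → 0x25 << 0 → word 0x8c101ba5
word = 0x8c101ba5 → big-endian bytes:
  [0]=0x8c  [1]=0x10  [2]=0x1b  [3]=0xa5

8c 10 1b a5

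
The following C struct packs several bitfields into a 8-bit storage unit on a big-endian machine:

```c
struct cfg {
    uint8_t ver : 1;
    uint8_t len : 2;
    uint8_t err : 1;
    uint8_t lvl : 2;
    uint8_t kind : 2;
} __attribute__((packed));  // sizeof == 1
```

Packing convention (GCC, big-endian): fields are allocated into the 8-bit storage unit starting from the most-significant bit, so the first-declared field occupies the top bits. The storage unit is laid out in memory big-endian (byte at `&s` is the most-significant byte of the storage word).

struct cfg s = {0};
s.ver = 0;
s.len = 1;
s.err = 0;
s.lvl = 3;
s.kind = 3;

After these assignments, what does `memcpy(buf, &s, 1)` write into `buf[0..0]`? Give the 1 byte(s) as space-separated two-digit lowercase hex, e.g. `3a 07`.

2f

ver (1b) val=0 bits=0x0 at bit 7: 0x00
len (2b) val=1 bits=0x1 at bit 5: 0x20
err (1b) val=0 bits=0x0 at bit 4: 0x20
lvl (2b) val=3 bits=0x3 at bit 2: 0x2c
kind (2b) val=3 bits=0x3 at bit 0: 0x2f
word = 0x2f → big-endian bytes:
  [0]=0x2f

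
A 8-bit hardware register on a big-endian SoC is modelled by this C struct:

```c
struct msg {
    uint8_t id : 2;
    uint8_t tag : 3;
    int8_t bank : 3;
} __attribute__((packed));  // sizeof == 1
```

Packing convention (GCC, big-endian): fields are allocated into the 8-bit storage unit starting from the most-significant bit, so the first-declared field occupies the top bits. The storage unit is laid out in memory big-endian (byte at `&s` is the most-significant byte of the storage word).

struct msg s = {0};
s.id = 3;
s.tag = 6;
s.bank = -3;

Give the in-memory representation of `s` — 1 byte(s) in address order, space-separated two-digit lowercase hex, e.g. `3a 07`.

id (2b) val=3 bits=0x3 at bit 6: 0xc0
tag (3b) val=6 bits=0x6 at bit 3: 0xf0
bank (3b) val=-3 bits=0x5 at bit 0: 0xf5
word = 0xf5 → big-endian bytes:
  [0]=0xf5

f5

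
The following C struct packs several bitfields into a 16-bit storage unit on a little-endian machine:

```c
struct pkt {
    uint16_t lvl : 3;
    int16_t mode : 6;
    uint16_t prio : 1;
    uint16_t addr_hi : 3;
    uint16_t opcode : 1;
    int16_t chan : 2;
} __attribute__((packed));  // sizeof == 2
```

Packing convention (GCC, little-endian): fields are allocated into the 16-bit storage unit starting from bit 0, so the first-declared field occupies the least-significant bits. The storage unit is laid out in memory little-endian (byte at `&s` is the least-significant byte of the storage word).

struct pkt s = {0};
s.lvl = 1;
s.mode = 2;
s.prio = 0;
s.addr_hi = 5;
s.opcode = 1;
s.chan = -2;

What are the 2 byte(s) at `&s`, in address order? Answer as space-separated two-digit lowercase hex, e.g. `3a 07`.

11 b4

lvl (3b) val=1 bits=0x1 at bit 0: 0x0001
mode (6b) val=2 bits=0x2 at bit 3: 0x0011
prio (1b) val=0 bits=0x0 at bit 9: 0x0011
addr_hi (3b) val=5 bits=0x5 at bit 10: 0x1411
opcode (1b) val=1 bits=0x1 at bit 13: 0x3411
chan (2b) val=-2 bits=0x2 at bit 14: 0xb411
word = 0xb411 → little-endian bytes:
  [0]=0x11  [1]=0xb4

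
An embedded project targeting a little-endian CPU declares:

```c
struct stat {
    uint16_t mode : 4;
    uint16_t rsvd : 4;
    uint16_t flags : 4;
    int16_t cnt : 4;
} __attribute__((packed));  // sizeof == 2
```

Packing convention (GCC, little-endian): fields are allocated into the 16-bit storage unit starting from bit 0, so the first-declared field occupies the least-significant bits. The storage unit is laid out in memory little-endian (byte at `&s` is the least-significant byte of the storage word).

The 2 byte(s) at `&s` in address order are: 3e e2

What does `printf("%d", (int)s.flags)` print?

2

[0]=0x3e [1]=0xe2 (little-endian) → word 0xe23e
mode [0+:4] = (word>>0) & 0xf = 14
rsvd [4+:4] = (word>>4) & 0xf = 3
flags [8+:4] = (word>>8) & 0xf = 2  ←
cnt [12+:4] = (word>>12) & 0xf = 14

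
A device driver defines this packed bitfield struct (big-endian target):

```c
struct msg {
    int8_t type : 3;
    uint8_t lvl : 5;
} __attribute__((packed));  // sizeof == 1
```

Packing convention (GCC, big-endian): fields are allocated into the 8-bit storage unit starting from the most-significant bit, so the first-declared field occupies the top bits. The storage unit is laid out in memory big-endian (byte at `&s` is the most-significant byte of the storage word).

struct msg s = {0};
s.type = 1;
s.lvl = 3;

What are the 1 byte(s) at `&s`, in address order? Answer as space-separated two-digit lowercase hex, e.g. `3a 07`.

[5+:3] type=1 & 0x7 = 0x1; word=0x20
[0+:5] lvl=3 & 0x1f = 0x3; word=0x23
word = 0x23 → big-endian bytes:
  [0]=0x23

23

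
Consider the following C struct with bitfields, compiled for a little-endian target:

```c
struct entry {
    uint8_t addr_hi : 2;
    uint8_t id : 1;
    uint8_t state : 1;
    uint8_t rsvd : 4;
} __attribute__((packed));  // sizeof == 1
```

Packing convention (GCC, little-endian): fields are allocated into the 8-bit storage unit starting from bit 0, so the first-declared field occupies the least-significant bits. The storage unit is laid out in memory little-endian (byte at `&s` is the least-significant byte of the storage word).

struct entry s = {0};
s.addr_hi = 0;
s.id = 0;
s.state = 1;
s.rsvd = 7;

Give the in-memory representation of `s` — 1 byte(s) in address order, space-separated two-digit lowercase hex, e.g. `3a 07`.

[0+:2] addr_hi=0 & 0x3 = 0x0; word=0x00
[2+:1] id=0 & 0x1 = 0x0; word=0x00
[3+:1] state=1 & 0x1 = 0x1; word=0x08
[4+:4] rsvd=7 & 0xf = 0x7; word=0x78
word = 0x78 → little-endian bytes:
  [0]=0x78

78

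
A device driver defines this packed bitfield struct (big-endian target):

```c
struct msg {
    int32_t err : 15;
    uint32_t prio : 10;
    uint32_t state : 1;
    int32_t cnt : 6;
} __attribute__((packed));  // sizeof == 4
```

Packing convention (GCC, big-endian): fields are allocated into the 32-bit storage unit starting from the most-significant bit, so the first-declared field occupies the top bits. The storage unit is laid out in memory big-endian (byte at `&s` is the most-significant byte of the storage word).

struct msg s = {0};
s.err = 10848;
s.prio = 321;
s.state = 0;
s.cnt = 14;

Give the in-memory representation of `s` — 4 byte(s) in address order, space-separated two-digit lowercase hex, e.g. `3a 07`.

[17+:15] err=10848 & 0x7fff = 0x2a60; word=0x54c00000
[7+:10] prio=321 & 0x3ff = 0x141; word=0x54c0a080
[6+:1] state=0 & 0x1 = 0x0; word=0x54c0a080
[0+:6] cnt=14 & 0x3f = 0xe; word=0x54c0a08e
word = 0x54c0a08e → big-endian bytes:
  [0]=0x54  [1]=0xc0  [2]=0xa0  [3]=0x8e

54 c0 a0 8e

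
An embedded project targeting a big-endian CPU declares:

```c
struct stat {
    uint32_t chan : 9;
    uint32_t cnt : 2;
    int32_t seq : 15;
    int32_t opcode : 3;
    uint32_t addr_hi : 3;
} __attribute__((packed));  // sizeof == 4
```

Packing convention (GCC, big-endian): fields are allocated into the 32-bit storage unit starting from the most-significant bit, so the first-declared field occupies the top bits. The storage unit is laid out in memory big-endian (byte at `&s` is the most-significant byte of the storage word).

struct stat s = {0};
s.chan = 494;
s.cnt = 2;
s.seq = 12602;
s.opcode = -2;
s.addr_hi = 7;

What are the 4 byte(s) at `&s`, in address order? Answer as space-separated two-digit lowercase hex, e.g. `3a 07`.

f7 4c 4e b7

[23+:9] chan=494 & 0x1ff = 0x1ee; word=0xf7000000
[21+:2] cnt=2 & 0x3 = 0x2; word=0xf7400000
[6+:15] seq=12602 & 0x7fff = 0x313a; word=0xf74c4e80
[3+:3] opcode=-2 & 0x7 = 0x6; word=0xf74c4eb0
[0+:3] addr_hi=7 & 0x7 = 0x7; word=0xf74c4eb7
word = 0xf74c4eb7 → big-endian bytes:
  [0]=0xf7  [1]=0x4c  [2]=0x4e  [3]=0xb7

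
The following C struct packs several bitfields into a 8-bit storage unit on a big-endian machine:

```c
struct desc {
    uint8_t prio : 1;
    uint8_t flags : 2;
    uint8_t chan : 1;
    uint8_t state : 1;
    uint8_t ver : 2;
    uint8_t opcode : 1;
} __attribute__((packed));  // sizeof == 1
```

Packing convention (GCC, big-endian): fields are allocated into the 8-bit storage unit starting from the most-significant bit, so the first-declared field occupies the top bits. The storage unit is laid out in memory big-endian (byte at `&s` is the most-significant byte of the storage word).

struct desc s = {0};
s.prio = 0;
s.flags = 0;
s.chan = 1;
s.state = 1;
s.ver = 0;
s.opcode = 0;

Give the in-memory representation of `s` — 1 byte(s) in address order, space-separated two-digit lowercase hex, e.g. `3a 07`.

18

prio (1b) val=0 bits=0x0 at bit 7: 0x00
flags (2b) val=0 bits=0x0 at bit 5: 0x00
chan (1b) val=1 bits=0x1 at bit 4: 0x10
state (1b) val=1 bits=0x1 at bit 3: 0x18
ver (2b) val=0 bits=0x0 at bit 1: 0x18
opcode (1b) val=0 bits=0x0 at bit 0: 0x18
word = 0x18 → big-endian bytes:
  [0]=0x18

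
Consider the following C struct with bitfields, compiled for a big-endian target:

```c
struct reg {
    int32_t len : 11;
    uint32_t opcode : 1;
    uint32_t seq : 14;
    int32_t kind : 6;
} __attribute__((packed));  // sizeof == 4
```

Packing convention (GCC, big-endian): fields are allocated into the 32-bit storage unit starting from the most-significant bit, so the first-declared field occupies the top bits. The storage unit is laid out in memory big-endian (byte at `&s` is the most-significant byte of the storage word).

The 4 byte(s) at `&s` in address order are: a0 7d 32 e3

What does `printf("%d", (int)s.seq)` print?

[0]=0xa0 [1]=0x7d [2]=0x32 [3]=0xe3 (big-endian) → word 0xa07d32e3
len:11 @ bit 21 → (0xa07d32e3>>21)&0x7ff = 0x503
opcode:1 @ bit 20 → (0xa07d32e3>>20)&0x1 = 0x1
seq:14 @ bit 6 → (0xa07d32e3>>6)&0x3fff = 0x34cb  ←
kind:6 @ bit 0 → (0xa07d32e3>>0)&0x3f = 0x23

13515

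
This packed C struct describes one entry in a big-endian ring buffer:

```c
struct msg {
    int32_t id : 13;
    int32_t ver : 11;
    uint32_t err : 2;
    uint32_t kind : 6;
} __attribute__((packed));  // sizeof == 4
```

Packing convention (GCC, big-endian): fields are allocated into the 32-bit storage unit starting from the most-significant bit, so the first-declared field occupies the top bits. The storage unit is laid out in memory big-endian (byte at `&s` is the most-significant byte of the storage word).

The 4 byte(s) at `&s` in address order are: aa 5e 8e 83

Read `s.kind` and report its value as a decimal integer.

[0]=0xaa [1]=0x5e [2]=0x8e [3]=0x83 (big-endian) → word 0xaa5e8e83
id [19+:13] = (word>>19) & 0x1fff = 5451
ver [8+:11] = (word>>8) & 0x7ff = 1678
err [6+:2] = (word>>6) & 0x3 = 2
kind [0+:6] = (word>>0) & 0x3f = 3  ←

3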